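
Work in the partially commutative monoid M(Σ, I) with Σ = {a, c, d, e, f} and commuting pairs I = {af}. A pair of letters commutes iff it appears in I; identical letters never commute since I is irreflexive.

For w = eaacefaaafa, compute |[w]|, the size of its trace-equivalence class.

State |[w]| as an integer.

piece 0:e — minimal
piece 1:a rests on {0:e}
piece 2:a rests on {1:a}
piece 3:c rests on {2:a}
piece 4:e rests on {3:c}
piece 5:f rests on {4:e}
piece 6:a rests on {4:e}
piece 7:a rests on {6:a}
piece 8:a rests on {7:a}
piece 9:f rests on {5:f}
piece 10:a rests on {8:a}
minimal pieces: {0:e}
ways to finish when only these pieces remain (= sum over removing one remaining piece with nothing left below it):
  1 left: {9}→1  {10}→1
  2 left: {5,9}→1  {8,10}→1  {9,10}→2
  3 left: {5,9,10}→3  {7,8,10}→1  {8,9,10}→3
  4 left: {5,8,9,10}→6  {6,7,8,10}→1  {7,8,9,10}→4
  5 left: {5,7,8,9,10}→10  {6,7,8,9,10}→5
  6 left: {5,6,7,8,9,10}→15
  7 left: {4,5,6,7,8,9,10}→15
  8 left: {3,4,5,6,7,8,9,10}→15
  9 left: {2,3,4,5,6,7,8,9,10}→15
  placing 0:e first → 15 extensions

15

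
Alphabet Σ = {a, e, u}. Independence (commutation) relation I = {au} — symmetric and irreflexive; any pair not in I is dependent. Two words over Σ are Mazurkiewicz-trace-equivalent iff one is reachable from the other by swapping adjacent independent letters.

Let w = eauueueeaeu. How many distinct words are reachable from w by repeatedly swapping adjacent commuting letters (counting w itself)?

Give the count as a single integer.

drop 0:e onto floor
drop 1:a onto {0:e}
drop 2:u onto {0:e}
drop 3:u onto {2:u}
drop 4:e onto {1:a, 3:u}
drop 5:u onto {4:e}
drop 6:e onto {5:u}
drop 7:e onto {6:e}
drop 8:a onto {7:e}
drop 9:e onto {8:a}
drop 10:u onto {9:e}
ground layer = {0:e}
drop-orders for the pieces not yet dropped (sum over which currently-grounded one goes next):
  1 to go: {10} 1
  2 to go: {9,10} 1
  3 to go: {8,9,10} 1
  4 to go: {7,8,9,10} 1
  5 to go: {6,7,8,9,10} 1
  6 to go: {5,6,7,8,9,10} 1
  7 to go: {4,5,6,7,8,9,10} 1
  8 to go: {1,4,5,6,7,8,9,10} 1  {3,4,5,6,7,8,9,10} 1
  9 to go: {1,3,4,5,6,7,8,9,10} 2  {2,3,4,5,6,7,8,9,10} 1
  if 0:e drops first: 3 orders

3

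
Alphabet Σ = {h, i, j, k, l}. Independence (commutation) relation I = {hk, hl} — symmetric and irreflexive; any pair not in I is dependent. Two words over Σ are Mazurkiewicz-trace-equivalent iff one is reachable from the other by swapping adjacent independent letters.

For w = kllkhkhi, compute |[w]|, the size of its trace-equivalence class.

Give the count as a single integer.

21

0(k) covers ∅
1(l) covers 0:k
2(l) covers 1:l
3(k) covers 2:l
4(h) covers ∅
5(k) covers 3:k
6(h) covers 4:h
7(i) covers 5:k, 6:h
floor of heap: 0:k, 4:h
completions by unplaced set U, small U first (add the entries for U minus each lowest piece of U):
  |U|=1: {7}:1
  |U|=2: {5,7}:1  {6,7}:1
  |U|=3: {3,5,7}:1  {4,6,7}:1  {5,6,7}:2
  |U|=4: {2,3,5,7}:1  {3,5,6,7}:3  {4,5,6,7}:3
  |U|=5: {1,2,3,5,7}:1  {2,3,5,6,7}:4  {3,4,5,6,7}:6
  |U|=6: {0,1,2,3,5,7}:1  {1,2,3,5,6,7}:5  {2,3,4,5,6,7}:10
  start at 0(k): 15
  start at 4(h): 6
sum over floor = 21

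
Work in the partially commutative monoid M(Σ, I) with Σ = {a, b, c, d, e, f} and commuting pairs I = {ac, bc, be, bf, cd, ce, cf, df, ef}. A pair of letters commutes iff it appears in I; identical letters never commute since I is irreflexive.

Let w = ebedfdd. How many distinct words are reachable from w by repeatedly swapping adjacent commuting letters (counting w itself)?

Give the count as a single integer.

21

#0=e has no predecessor
#1=b has no predecessor
#2=e depends on [0:e]
#3=d depends on [1:b, 2:e]
#4=f has no predecessor
#5=d depends on [3:d]
#6=d depends on [5:d]
sources: [0:e, 1:b, 4:f]
N(rest) = Σ N(rest − s) over sources s of rest; N(one piece) = 1:
  size 1 → [4]=1  [6]=1
  size 2 → [4,6]=2  [5,6]=1
  size 3 → [3,5,6]=1  [4,5,6]=3
  size 4 → [1,3,5,6]=1  [2,3,5,6]=1  [3,4,5,6]=4
  size 5 → [0,2,3,5,6]=1  [1,2,3,5,6]=2  [1,3,4,5,6]=5  [2,3,4,5,6]=5
  first=0(e) contributes 12
  first=1(b) contributes 6
  first=4(f) contributes 3
|[w]| = 21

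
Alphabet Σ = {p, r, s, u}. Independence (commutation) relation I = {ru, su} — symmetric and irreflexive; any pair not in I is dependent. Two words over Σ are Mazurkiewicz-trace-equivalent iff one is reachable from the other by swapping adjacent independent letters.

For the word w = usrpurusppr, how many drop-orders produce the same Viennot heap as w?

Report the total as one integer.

18

piece 0:u — minimal
piece 1:s — minimal
piece 2:r rests on {1:s}
piece 3:p rests on {0:u, 2:r}
piece 4:u rests on {3:p}
piece 5:r rests on {3:p}
piece 6:u rests on {4:u}
piece 7:s rests on {5:r}
piece 8:p rests on {6:u, 7:s}
piece 9:p rests on {8:p}
piece 10:r rests on {9:p}
minimal pieces: {0:u, 1:s}
ways to finish when only these pieces remain (= sum over removing one remaining piece with nothing left below it):
  1 left: {10}→1
  2 left: {9,10}→1
  3 left: {8,9,10}→1
  4 left: {6,8,9,10}→1  {7,8,9,10}→1
  5 left: {4,6,8,9,10}→1  {5,7,8,9,10}→1  {6,7,8,9,10}→2
  6 left: {4,6,7,8,9,10}→3  {5,6,7,8,9,10}→3
  7 left: {4,5,6,7,8,9,10}→6
  8 left: {3,4,5,6,7,8,9,10}→6
  9 left: {0,3,4,5,6,7,8,9,10}→6  {2,3,4,5,6,7,8,9,10}→6
  placing 0:u first → 6 extensions
  placing 1:s first → 12 extensions
total linear extensions = 18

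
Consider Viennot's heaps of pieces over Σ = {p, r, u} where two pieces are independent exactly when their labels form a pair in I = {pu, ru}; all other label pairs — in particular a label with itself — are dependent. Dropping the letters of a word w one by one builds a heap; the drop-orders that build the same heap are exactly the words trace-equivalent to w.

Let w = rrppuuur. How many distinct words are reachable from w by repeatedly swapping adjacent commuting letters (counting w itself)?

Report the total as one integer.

0(r) covers ∅
1(r) covers 0:r
2(p) covers 1:r
3(p) covers 2:p
4(u) covers ∅
5(u) covers 4:u
6(u) covers 5:u
7(r) covers 3:p
floor of heap: 0:r, 4:u
completions by unplaced set U, small U first (add the entries for U minus each lowest piece of U):
  |U|=1: {6}:1  {7}:1
  |U|=2: {3,7}:1  {5,6}:1  {6,7}:2
  |U|=3: {2,3,7}:1  {3,6,7}:3  {4,5,6}:1  {5,6,7}:3
  |U|=4: {1,2,3,7}:1  {2,3,6,7}:4  {3,5,6,7}:6  {4,5,6,7}:4
  |U|=5: {0,1,2,3,7}:1  {1,2,3,6,7}:5  {2,3,5,6,7}:10  {3,4,5,6,7}:10
  |U|=6: {0,1,2,3,6,7}:6  {1,2,3,5,6,7}:15  {2,3,4,5,6,7}:20
  start at 0(r): 35
  start at 4(u): 21
sum over floor = 56

56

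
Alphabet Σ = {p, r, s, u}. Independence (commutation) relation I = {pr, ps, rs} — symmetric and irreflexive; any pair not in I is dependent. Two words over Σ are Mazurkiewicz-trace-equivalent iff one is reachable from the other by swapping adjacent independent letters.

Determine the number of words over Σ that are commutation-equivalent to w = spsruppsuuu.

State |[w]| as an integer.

36

drop 0:s onto floor
drop 1:p onto floor
drop 2:s onto {0:s}
drop 3:r onto floor
drop 4:u onto {1:p, 2:s, 3:r}
drop 5:p onto {4:u}
drop 6:p onto {5:p}
drop 7:s onto {4:u}
drop 8:u onto {6:p, 7:s}
drop 9:u onto {8:u}
drop 10:u onto {9:u}
ground layer = {0:s, 1:p, 3:r}
drop-orders for the pieces not yet dropped (sum over which currently-grounded one goes next):
  1 to go: {10} 1
  2 to go: {9,10} 1
  3 to go: {8,9,10} 1
  4 to go: {6,8,9,10} 1  {7,8,9,10} 1
  5 to go: {5,6,8,9,10} 1  {6,7,8,9,10} 2
  6 to go: {5,6,7,8,9,10} 3
  7 to go: {4,5,6,7,8,9,10} 3
  8 to go: {1,4,5,6,7,8,9,10} 3  {2,4,5,6,7,8,9,10} 3  {3,4,5,6,7,8,9,10} 3
  9 to go: {0,2,4,5,6,7,8,9,10} 3  {1,2,4,5,6,7,8,9,10} 6  {1,3,4,5,6,7,8,9,10} 6  {2,3,4,5,6,7,8,9,10} 6
  if 0:s drops first: 18 orders
  if 1:p drops first: 9 orders
  if 3:r drops first: 9 orders
heap linearizations: 36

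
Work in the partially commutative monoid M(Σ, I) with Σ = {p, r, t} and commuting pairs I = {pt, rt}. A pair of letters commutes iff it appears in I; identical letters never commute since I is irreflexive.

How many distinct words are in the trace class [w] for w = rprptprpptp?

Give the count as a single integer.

55

0(r) covers ∅
1(p) covers 0:r
2(r) covers 1:p
3(p) covers 2:r
4(t) covers ∅
5(p) covers 3:p
6(r) covers 5:p
7(p) covers 6:r
8(p) covers 7:p
9(t) covers 4:t
10(p) covers 8:p
floor of heap: 0:r, 4:t
completions by unplaced set U, small U first (add the entries for U minus each lowest piece of U):
  |U|=1: {9}:1  {10}:1
  |U|=2: {4,9}:1  {8,10}:1  {9,10}:2
  |U|=3: {4,9,10}:3  {7,8,10}:1  {8,9,10}:3
  |U|=4: {4,8,9,10}:6  {6,7,8,10}:1  {7,8,9,10}:4
  |U|=5: {4,7,8,9,10}:10  {5,6,7,8,10}:1  {6,7,8,9,10}:5
  |U|=6: {3,5,6,7,8,10}:1  {4,6,7,8,9,10}:15  {5,6,7,8,9,10}:6
  |U|=7: {2,3,5,6,7,8,10}:1  {3,5,6,7,8,9,10}:7  {4,5,6,7,8,9,10}:21
  |U|=8: {1,2,3,5,6,7,8,10}:1  {2,3,5,6,7,8,9,10}:8  {3,4,5,6,7,8,9,10}:28
  |U|=9: {0,1,2,3,5,6,7,8,10}:1  {1,2,3,5,6,7,8,9,10}:9  {2,3,4,5,6,7,8,9,10}:36
  start at 0(r): 45
  start at 4(t): 10
sum over floor = 55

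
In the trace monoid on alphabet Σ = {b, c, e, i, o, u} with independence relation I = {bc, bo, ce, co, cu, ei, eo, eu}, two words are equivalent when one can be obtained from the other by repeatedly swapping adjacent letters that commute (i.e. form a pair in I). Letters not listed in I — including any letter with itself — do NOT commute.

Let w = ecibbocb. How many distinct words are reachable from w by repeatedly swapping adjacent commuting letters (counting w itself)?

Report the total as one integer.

70

drop 0:e onto floor
drop 1:c onto floor
drop 2:i onto {1:c}
drop 3:b onto {0:e, 2:i}
drop 4:b onto {3:b}
drop 5:o onto {2:i}
drop 6:c onto {2:i}
drop 7:b onto {4:b}
ground layer = {0:e, 1:c}
drop-orders for the pieces not yet dropped (sum over which currently-grounded one goes next):
  1 to go: {5} 1  {6} 1  {7} 1
  2 to go: {4,7} 1  {5,6} 2  {5,7} 2  {6,7} 2
  3 to go: {3,4,7} 1  {4,5,7} 3  {4,6,7} 3  {5,6,7} 6
  4 to go: {0,3,4,7} 1  {3,4,5,7} 4  {3,4,6,7} 4  {4,5,6,7} 12
  5 to go: {0,3,4,5,7} 5  {0,3,4,6,7} 5  {3,4,5,6,7} 20
  6 to go: {0,3,4,5,6,7} 30  {2,3,4,5,6,7} 20
  if 0:e drops first: 20 orders
  if 1:c drops first: 50 orders
heap linearizations: 70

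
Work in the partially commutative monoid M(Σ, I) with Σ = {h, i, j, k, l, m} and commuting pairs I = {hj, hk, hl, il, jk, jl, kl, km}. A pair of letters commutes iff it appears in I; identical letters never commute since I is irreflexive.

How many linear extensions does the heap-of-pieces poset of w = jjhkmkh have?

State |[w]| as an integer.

0(j) covers ∅
1(j) covers 0:j
2(h) covers ∅
3(k) covers ∅
4(m) covers 1:j, 2:h
5(k) covers 3:k
6(h) covers 4:m
floor of heap: 0:j, 2:h, 3:k
completions by unplaced set U, small U first (add the entries for U minus each lowest piece of U):
  |U|=1: {5}:1  {6}:1
  |U|=2: {3,5}:1  {4,6}:1  {5,6}:2
  |U|=3: {1,4,6}:1  {2,4,6}:1  {3,5,6}:3  {4,5,6}:3
  |U|=4: {0,1,4,6}:1  {1,2,4,6}:2  {1,4,5,6}:4  {2,4,5,6}:4  {3,4,5,6}:6
  |U|=5: {0,1,2,4,6}:3  {0,1,4,5,6}:5  {1,2,4,5,6}:10  {1,3,4,5,6}:10  {2,3,4,5,6}:10
  start at 0(j): 30
  start at 2(h): 15
  start at 3(k): 18
sum over floor = 63

63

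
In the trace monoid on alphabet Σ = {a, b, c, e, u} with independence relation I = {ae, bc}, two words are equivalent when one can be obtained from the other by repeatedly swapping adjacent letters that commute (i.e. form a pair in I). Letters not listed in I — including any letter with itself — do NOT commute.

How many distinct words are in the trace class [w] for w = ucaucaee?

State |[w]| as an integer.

#0=u has no predecessor
#1=c depends on [0:u]
#2=a depends on [1:c]
#3=u depends on [2:a]
#4=c depends on [3:u]
#5=a depends on [4:c]
#6=e depends on [4:c]
#7=e depends on [6:e]
sources: [0:u]
N(rest) = Σ N(rest − s) over sources s of rest; N(one piece) = 1:
  size 1 → [5]=1  [7]=1
  size 2 → [5,7]=2  [6,7]=1
  size 3 → [5,6,7]=3
  size 4 → [4,5,6,7]=3
  size 5 → [3,4,5,6,7]=3
  size 6 → [2,3,4,5,6,7]=3
  first=0(u) contributes 3

3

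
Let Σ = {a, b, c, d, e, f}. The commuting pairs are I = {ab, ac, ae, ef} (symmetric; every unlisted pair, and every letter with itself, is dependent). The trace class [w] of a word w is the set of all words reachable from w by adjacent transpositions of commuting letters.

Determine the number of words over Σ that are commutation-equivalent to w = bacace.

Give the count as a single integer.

0(b) covers ∅
1(a) covers ∅
2(c) covers 0:b
3(a) covers 1:a
4(c) covers 2:c
5(e) covers 4:c
floor of heap: 0:b, 1:a
completions by unplaced set U, small U first (add the entries for U minus each lowest piece of U):
  |U|=1: {3}:1  {5}:1
  |U|=2: {1,3}:1  {3,5}:2  {4,5}:1
  |U|=3: {1,3,5}:3  {2,4,5}:1  {3,4,5}:3
  |U|=4: {0,2,4,5}:1  {1,3,4,5}:6  {2,3,4,5}:4
  start at 0(b): 10
  start at 1(a): 5
sum over floor = 15

15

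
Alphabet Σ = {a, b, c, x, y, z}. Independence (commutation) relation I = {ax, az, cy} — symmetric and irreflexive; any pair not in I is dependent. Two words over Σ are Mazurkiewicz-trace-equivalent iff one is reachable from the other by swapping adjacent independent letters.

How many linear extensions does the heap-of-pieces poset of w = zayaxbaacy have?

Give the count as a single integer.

8

0(z) covers ∅
1(a) covers ∅
2(y) covers 0:z, 1:a
3(a) covers 2:y
4(x) covers 2:y
5(b) covers 3:a, 4:x
6(a) covers 5:b
7(a) covers 6:a
8(c) covers 7:a
9(y) covers 7:a
floor of heap: 0:z, 1:a
completions by unplaced set U, small U first (add the entries for U minus each lowest piece of U):
  |U|=1: {8}:1  {9}:1
  |U|=2: {8,9}:2
  |U|=3: {7,8,9}:2
  |U|=4: {6,7,8,9}:2
  |U|=5: {5,6,7,8,9}:2
  |U|=6: {3,5,6,7,8,9}:2  {4,5,6,7,8,9}:2
  |U|=7: {3,4,5,6,7,8,9}:4
  |U|=8: {2,3,4,5,6,7,8,9}:4
  start at 0(z): 4
  start at 1(a): 4
sum over floor = 8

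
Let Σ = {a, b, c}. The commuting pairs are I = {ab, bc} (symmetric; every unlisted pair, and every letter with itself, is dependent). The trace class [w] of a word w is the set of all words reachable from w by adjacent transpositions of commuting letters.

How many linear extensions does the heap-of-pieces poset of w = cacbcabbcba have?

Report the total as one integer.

330

#0=c has no predecessor
#1=a depends on [0:c]
#2=c depends on [1:a]
#3=b has no predecessor
#4=c depends on [2:c]
#5=a depends on [4:c]
#6=b depends on [3:b]
#7=b depends on [6:b]
#8=c depends on [5:a]
#9=b depends on [7:b]
#10=a depends on [8:c]
sources: [0:c, 3:b]
N(rest) = Σ N(rest − s) over sources s of rest; N(one piece) = 1:
  size 1 → [9]=1  [10]=1
  size 2 → [7,9]=1  [8,10]=1  [9,10]=2
  size 3 → [5,8,10]=1  [6,7,9]=1  [7,9,10]=3  [8,9,10]=3
  size 4 → [3,6,7,9]=1  [4,5,8,10]=1  [5,8,9,10]=4  [6,7,9,10]=4  [7,8,9,10]=6
  size 5 → [2,4,5,8,10]=1  [3,6,7,9,10]=5  [4,5,8,9,10]=5  [5,7,8,9,10]=10  [6,7,8,9,10]=10
  size 6 → [1,2,4,5,8,10]=1  [2,4,5,8,9,10]=6  [3,6,7,8,9,10]=15  [4,5,7,8,9,10]=15  [5,6,7,8,9,10]=20
  size 7 → [0,1,2,4,5,8,10]=1  [1,2,4,5,8,9,10]=7  [2,4,5,7,8,9,10]=21  [3,5,6,7,8,9,10]=35  [4,5,6,7,8,9,10]=35
  size 8 → [0,1,2,4,5,8,9,10]=8  [1,2,4,5,7,8,9,10]=28  [2,4,5,6,7,8,9,10]=56  [3,4,5,6,7,8,9,10]=70
  size 9 → [0,1,2,4,5,7,8,9,10]=36  [1,2,4,5,6,7,8,9,10]=84  [2,3,4,5,6,7,8,9,10]=126
  first=0(c) contributes 210
  first=3(b) contributes 120
|[w]| = 330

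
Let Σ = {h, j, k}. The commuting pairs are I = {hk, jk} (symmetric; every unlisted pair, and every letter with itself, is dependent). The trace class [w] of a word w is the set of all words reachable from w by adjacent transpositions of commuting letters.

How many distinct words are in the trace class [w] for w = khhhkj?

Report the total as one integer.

piece 0:k — minimal
piece 1:h — minimal
piece 2:h rests on {1:h}
piece 3:h rests on {2:h}
piece 4:k rests on {0:k}
piece 5:j rests on {3:h}
minimal pieces: {0:k, 1:h}
ways to finish when only these pieces remain (= sum over removing one remaining piece with nothing left below it):
  1 left: {4}→1  {5}→1
  2 left: {0,4}→1  {3,5}→1  {4,5}→2
  3 left: {0,4,5}→3  {2,3,5}→1  {3,4,5}→3
  4 left: {0,3,4,5}→6  {1,2,3,5}→1  {2,3,4,5}→4
  placing 0:k first → 5 extensions
  placing 1:h first → 10 extensions
total linear extensions = 15

15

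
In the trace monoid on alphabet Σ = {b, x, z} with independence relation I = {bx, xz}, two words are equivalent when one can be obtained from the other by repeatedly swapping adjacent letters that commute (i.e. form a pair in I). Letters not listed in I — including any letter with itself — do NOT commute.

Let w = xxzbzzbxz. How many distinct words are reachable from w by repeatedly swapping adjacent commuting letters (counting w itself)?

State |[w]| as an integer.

84

0(x) covers ∅
1(x) covers 0:x
2(z) covers ∅
3(b) covers 2:z
4(z) covers 3:b
5(z) covers 4:z
6(b) covers 5:z
7(x) covers 1:x
8(z) covers 6:b
floor of heap: 0:x, 2:z
completions by unplaced set U, small U first (add the entries for U minus each lowest piece of U):
  |U|=1: {7}:1  {8}:1
  |U|=2: {1,7}:1  {6,8}:1  {7,8}:2
  |U|=3: {0,1,7}:1  {1,7,8}:3  {5,6,8}:1  {6,7,8}:3
  |U|=4: {0,1,7,8}:4  {1,6,7,8}:6  {4,5,6,8}:1  {5,6,7,8}:4
  |U|=5: {0,1,6,7,8}:10  {1,5,6,7,8}:10  {3,4,5,6,8}:1  {4,5,6,7,8}:5
  |U|=6: {0,1,5,6,7,8}:20  {1,4,5,6,7,8}:15  {2,3,4,5,6,8}:1  {3,4,5,6,7,8}:6
  |U|=7: {0,1,4,5,6,7,8}:35  {1,3,4,5,6,7,8}:21  {2,3,4,5,6,7,8}:7
  start at 0(x): 28
  start at 2(z): 56
sum over floor = 84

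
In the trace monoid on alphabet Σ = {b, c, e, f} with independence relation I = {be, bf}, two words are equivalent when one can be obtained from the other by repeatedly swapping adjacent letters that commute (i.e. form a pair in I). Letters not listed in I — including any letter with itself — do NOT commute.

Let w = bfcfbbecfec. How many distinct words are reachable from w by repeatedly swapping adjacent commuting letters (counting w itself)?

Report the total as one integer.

0(b) covers ∅
1(f) covers ∅
2(c) covers 0:b, 1:f
3(f) covers 2:c
4(b) covers 2:c
5(b) covers 4:b
6(e) covers 3:f
7(c) covers 5:b, 6:e
8(f) covers 7:c
9(e) covers 8:f
10(c) covers 9:e
floor of heap: 0:b, 1:f
completions by unplaced set U, small U first (add the entries for U minus each lowest piece of U):
  |U|=1: {10}:1
  |U|=2: {9,10}:1
  |U|=3: {8,9,10}:1
  |U|=4: {7,8,9,10}:1
  |U|=5: {5,7,8,9,10}:1  {6,7,8,9,10}:1
  |U|=6: {3,6,7,8,9,10}:1  {4,5,7,8,9,10}:1  {5,6,7,8,9,10}:2
  |U|=7: {3,5,6,7,8,9,10}:3  {4,5,6,7,8,9,10}:3
  |U|=8: {3,4,5,6,7,8,9,10}:6
  |U|=9: {2,3,4,5,6,7,8,9,10}:6
  start at 0(b): 6
  start at 1(f): 6
sum over floor = 12

12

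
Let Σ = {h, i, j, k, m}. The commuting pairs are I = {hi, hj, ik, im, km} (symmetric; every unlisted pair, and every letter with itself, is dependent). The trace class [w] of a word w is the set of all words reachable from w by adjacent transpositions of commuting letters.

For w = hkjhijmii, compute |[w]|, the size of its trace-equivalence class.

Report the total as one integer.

#0=h has no predecessor
#1=k depends on [0:h]
#2=j depends on [1:k]
#3=h depends on [1:k]
#4=i depends on [2:j]
#5=j depends on [4:i]
#6=m depends on [3:h, 5:j]
#7=i depends on [5:j]
#8=i depends on [7:i]
sources: [0:h]
N(rest) = Σ N(rest − s) over sources s of rest; N(one piece) = 1:
  size 1 → [6]=1  [8]=1
  size 2 → [3,6]=1  [6,8]=2  [7,8]=1
  size 3 → [3,6,8]=3  [6,7,8]=3
  size 4 → [3,6,7,8]=6  [5,6,7,8]=3
  size 5 → [3,5,6,7,8]=9  [4,5,6,7,8]=3
  size 6 → [2,4,5,6,7,8]=3  [3,4,5,6,7,8]=12
  size 7 → [2,3,4,5,6,7,8]=15
  first=0(h) contributes 15

15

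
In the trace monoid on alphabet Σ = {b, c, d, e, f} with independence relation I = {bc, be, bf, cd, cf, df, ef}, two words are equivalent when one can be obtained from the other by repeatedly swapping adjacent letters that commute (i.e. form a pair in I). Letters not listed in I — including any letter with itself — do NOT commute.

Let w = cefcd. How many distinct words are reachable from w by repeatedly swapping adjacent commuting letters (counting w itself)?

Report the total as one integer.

10

0(c) covers ∅
1(e) covers 0:c
2(f) covers ∅
3(c) covers 1:e
4(d) covers 1:e
floor of heap: 0:c, 2:f
completions by unplaced set U, small U first (add the entries for U minus each lowest piece of U):
  |U|=1: {2}:1  {3}:1  {4}:1
  |U|=2: {2,3}:2  {2,4}:2  {3,4}:2
  |U|=3: {1,3,4}:2  {2,3,4}:6
  start at 0(c): 8
  start at 2(f): 2
sum over floor = 10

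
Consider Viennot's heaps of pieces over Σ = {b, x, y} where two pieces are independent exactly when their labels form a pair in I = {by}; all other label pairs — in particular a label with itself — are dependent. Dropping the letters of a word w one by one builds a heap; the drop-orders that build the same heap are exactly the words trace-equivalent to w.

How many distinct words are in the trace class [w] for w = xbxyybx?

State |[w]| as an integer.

#0=x has no predecessor
#1=b depends on [0:x]
#2=x depends on [1:b]
#3=y depends on [2:x]
#4=y depends on [3:y]
#5=b depends on [2:x]
#6=x depends on [4:y, 5:b]
sources: [0:x]
N(rest) = Σ N(rest − s) over sources s of rest; N(one piece) = 1:
  size 1 → [6]=1
  size 2 → [4,6]=1  [5,6]=1
  size 3 → [3,4,6]=1  [4,5,6]=2
  size 4 → [3,4,5,6]=3
  size 5 → [2,3,4,5,6]=3
  first=0(x) contributes 3

3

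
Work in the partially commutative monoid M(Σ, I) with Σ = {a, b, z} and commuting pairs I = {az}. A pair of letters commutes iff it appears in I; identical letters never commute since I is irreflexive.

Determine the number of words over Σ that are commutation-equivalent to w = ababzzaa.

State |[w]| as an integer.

drop 0:a onto floor
drop 1:b onto {0:a}
drop 2:a onto {1:b}
drop 3:b onto {2:a}
drop 4:z onto {3:b}
drop 5:z onto {4:z}
drop 6:a onto {3:b}
drop 7:a onto {6:a}
ground layer = {0:a}
drop-orders for the pieces not yet dropped (sum over which currently-grounded one goes next):
  1 to go: {5} 1  {7} 1
  2 to go: {4,5} 1  {5,7} 2  {6,7} 1
  3 to go: {4,5,7} 3  {5,6,7} 3
  4 to go: {4,5,6,7} 6
  5 to go: {3,4,5,6,7} 6
  6 to go: {2,3,4,5,6,7} 6
  if 0:a drops first: 6 orders

6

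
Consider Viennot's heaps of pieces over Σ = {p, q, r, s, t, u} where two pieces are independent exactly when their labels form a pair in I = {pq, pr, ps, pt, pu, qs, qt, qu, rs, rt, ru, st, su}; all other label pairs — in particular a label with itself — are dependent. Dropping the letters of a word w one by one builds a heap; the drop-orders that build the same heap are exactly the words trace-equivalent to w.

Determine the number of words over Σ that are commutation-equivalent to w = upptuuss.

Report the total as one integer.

drop 0:u onto floor
drop 1:p onto floor
drop 2:p onto {1:p}
drop 3:t onto {0:u}
drop 4:u onto {3:t}
drop 5:u onto {4:u}
drop 6:s onto floor
drop 7:s onto {6:s}
ground layer = {0:u, 1:p, 6:s}
drop-orders for the pieces not yet dropped (sum over which currently-grounded one goes next):
  1 to go: {2} 1  {5} 1  {7} 1
  2 to go: {1,2} 1  {2,5} 2  {2,7} 2  {4,5} 1  {5,7} 2  {6,7} 1
  3 to go: {1,2,5} 3  {1,2,7} 3  {2,4,5} 3  {2,5,7} 6  {2,6,7} 3  {3,4,5} 1  {4,5,7} 3  {5,6,7} 3
  4 to go: {0,3,4,5} 1  {1,2,4,5} 6  {1,2,5,7} 12  {1,2,6,7} 6  {2,3,4,5} 4  {2,4,5,7} 12  {2,5,6,7} 12  {3,4,5,7} 4  {4,5,6,7} 6
  5 to go: {0,2,3,4,5} 5  {0,3,4,5,7} 5  {1,2,3,4,5} 10  {1,2,4,5,7} 30  {1,2,5,6,7} 30  {2,3,4,5,7} 20  {2,4,5,6,7} 30  {3,4,5,6,7} 10
  6 to go: {0,1,2,3,4,5} 15  {0,2,3,4,5,7} 30  {0,3,4,5,6,7} 15  {1,2,3,4,5,7} 60  {1,2,4,5,6,7} 90  {2,3,4,5,6,7} 60
  if 0:u drops first: 210 orders
  if 1:p drops first: 105 orders
  if 6:s drops first: 105 orders
heap linearizations: 420

420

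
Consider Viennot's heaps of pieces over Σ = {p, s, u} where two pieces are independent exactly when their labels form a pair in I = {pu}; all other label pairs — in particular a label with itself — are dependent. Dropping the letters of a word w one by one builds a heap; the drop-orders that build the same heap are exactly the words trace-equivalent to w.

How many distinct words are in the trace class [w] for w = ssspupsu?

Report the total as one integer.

3

#0=s has no predecessor
#1=s depends on [0:s]
#2=s depends on [1:s]
#3=p depends on [2:s]
#4=u depends on [2:s]
#5=p depends on [3:p]
#6=s depends on [4:u, 5:p]
#7=u depends on [6:s]
sources: [0:s]
N(rest) = Σ N(rest − s) over sources s of rest; N(one piece) = 1:
  size 1 → [7]=1
  size 2 → [6,7]=1
  size 3 → [4,6,7]=1  [5,6,7]=1
  size 4 → [3,5,6,7]=1  [4,5,6,7]=2
  size 5 → [3,4,5,6,7]=3
  size 6 → [2,3,4,5,6,7]=3
  first=0(s) contributes 3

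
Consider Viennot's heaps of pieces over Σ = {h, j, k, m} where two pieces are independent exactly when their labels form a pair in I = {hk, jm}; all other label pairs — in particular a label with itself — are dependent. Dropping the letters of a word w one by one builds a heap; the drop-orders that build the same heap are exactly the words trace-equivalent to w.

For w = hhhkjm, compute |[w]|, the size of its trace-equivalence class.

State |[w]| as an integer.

8

piece 0:h — minimal
piece 1:h rests on {0:h}
piece 2:h rests on {1:h}
piece 3:k — minimal
piece 4:j rests on {2:h, 3:k}
piece 5:m rests on {2:h, 3:k}
minimal pieces: {0:h, 3:k}
ways to finish when only these pieces remain (= sum over removing one remaining piece with nothing left below it):
  1 left: {4}→1  {5}→1
  2 left: {4,5}→2
  3 left: {2,4,5}→2  {3,4,5}→2
  4 left: {1,2,4,5}→2  {2,3,4,5}→4
  placing 0:h first → 6 extensions
  placing 3:k first → 2 extensions
total linear extensions = 8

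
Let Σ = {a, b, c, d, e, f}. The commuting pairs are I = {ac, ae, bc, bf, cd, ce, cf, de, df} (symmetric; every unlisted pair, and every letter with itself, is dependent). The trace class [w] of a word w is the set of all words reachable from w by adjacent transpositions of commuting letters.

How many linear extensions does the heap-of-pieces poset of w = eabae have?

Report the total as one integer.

4

piece 0:e — minimal
piece 1:a — minimal
piece 2:b rests on {0:e, 1:a}
piece 3:a rests on {2:b}
piece 4:e rests on {2:b}
minimal pieces: {0:e, 1:a}
ways to finish when only these pieces remain (= sum over removing one remaining piece with nothing left below it):
  1 left: {3}→1  {4}→1
  2 left: {3,4}→2
  3 left: {2,3,4}→2
  placing 0:e first → 2 extensions
  placing 1:a first → 2 extensions
total linear extensions = 4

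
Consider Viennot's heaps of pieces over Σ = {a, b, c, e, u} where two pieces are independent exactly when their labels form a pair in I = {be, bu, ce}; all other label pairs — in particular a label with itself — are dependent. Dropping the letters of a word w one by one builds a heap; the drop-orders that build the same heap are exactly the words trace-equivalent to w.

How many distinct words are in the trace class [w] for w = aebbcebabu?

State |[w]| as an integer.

30

0(a) covers ∅
1(e) covers 0:a
2(b) covers 0:a
3(b) covers 2:b
4(c) covers 3:b
5(e) covers 1:e
6(b) covers 4:c
7(a) covers 5:e, 6:b
8(b) covers 7:a
9(u) covers 7:a
floor of heap: 0:a
completions by unplaced set U, small U first (add the entries for U minus each lowest piece of U):
  |U|=1: {8}:1  {9}:1
  |U|=2: {8,9}:2
  |U|=3: {7,8,9}:2
  |U|=4: {5,7,8,9}:2  {6,7,8,9}:2
  |U|=5: {1,5,7,8,9}:2  {4,6,7,8,9}:2  {5,6,7,8,9}:4
  |U|=6: {1,5,6,7,8,9}:6  {3,4,6,7,8,9}:2  {4,5,6,7,8,9}:6
  |U|=7: {1,4,5,6,7,8,9}:12  {2,3,4,6,7,8,9}:2  {3,4,5,6,7,8,9}:8
  |U|=8: {1,3,4,5,6,7,8,9}:20  {2,3,4,5,6,7,8,9}:10
  start at 0(a): 30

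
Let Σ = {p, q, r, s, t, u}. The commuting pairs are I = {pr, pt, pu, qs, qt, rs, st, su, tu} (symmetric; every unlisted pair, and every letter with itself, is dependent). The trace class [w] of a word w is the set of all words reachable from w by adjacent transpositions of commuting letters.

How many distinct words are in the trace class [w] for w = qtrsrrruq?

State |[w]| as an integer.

piece 0:q — minimal
piece 1:t — minimal
piece 2:r rests on {0:q, 1:t}
piece 3:s — minimal
piece 4:r rests on {2:r}
piece 5:r rests on {4:r}
piece 6:r rests on {5:r}
piece 7:u rests on {6:r}
piece 8:q rests on {7:u}
minimal pieces: {0:q, 1:t, 3:s}
ways to finish when only these pieces remain (= sum over removing one remaining piece with nothing left below it):
  1 left: {3}→1  {8}→1
  2 left: {3,8}→2  {7,8}→1
  3 left: {3,7,8}→3  {6,7,8}→1
  4 left: {3,6,7,8}→4  {5,6,7,8}→1
  5 left: {3,5,6,7,8}→5  {4,5,6,7,8}→1
  6 left: {2,4,5,6,7,8}→1  {3,4,5,6,7,8}→6
  7 left: {0,2,4,5,6,7,8}→1  {1,2,4,5,6,7,8}→1  {2,3,4,5,6,7,8}→7
  placing 0:q first → 8 extensions
  placing 1:t first → 8 extensions
  placing 3:s first → 2 extensions
total linear extensions = 18

18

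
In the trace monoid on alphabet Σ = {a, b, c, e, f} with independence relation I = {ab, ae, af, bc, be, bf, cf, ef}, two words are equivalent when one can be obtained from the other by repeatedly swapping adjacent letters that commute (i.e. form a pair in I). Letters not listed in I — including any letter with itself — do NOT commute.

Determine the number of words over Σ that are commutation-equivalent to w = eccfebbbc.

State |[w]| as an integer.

#0=e has no predecessor
#1=c depends on [0:e]
#2=c depends on [1:c]
#3=f has no predecessor
#4=e depends on [2:c]
#5=b has no predecessor
#6=b depends on [5:b]
#7=b depends on [6:b]
#8=c depends on [4:e]
sources: [0:e, 3:f, 5:b]
N(rest) = Σ N(rest − s) over sources s of rest; N(one piece) = 1:
  size 1 → [3]=1  [7]=1  [8]=1
  size 2 → [3,7]=2  [3,8]=2  [4,8]=1  [6,7]=1  [7,8]=2
  size 3 → [2,4,8]=1  [3,4,8]=3  [3,6,7]=3  [3,7,8]=6  [4,7,8]=3  [5,6,7]=1  [6,7,8]=3
  size 4 → [1,2,4,8]=1  [2,3,4,8]=4  [2,4,7,8]=4  [3,4,7,8]=12  [3,5,6,7]=4  [3,6,7,8]=12  [4,6,7,8]=6  [5,6,7,8]=4
  size 5 → [0,1,2,4,8]=1  [1,2,3,4,8]=5  [1,2,4,7,8]=5  [2,3,4,7,8]=20  [2,4,6,7,8]=10  [3,4,6,7,8]=30  [3,5,6,7,8]=20  [4,5,6,7,8]=10
  size 6 → [0,1,2,3,4,8]=6  [0,1,2,4,7,8]=6  [1,2,3,4,7,8]=30  [1,2,4,6,7,8]=15  [2,3,4,6,7,8]=60  [2,4,5,6,7,8]=20  [3,4,5,6,7,8]=60
  size 7 → [0,1,2,3,4,7,8]=42  [0,1,2,4,6,7,8]=21  [1,2,3,4,6,7,8]=105  [1,2,4,5,6,7,8]=35  [2,3,4,5,6,7,8]=140
  first=0(e) contributes 280
  first=3(f) contributes 56
  first=5(b) contributes 168
|[w]| = 504

504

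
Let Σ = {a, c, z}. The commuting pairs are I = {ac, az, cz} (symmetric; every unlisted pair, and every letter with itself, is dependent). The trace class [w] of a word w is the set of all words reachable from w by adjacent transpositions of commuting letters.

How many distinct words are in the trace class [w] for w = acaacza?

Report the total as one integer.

drop 0:a onto floor
drop 1:c onto floor
drop 2:a onto {0:a}
drop 3:a onto {2:a}
drop 4:c onto {1:c}
drop 5:z onto floor
drop 6:a onto {3:a}
ground layer = {0:a, 1:c, 5:z}
drop-orders for the pieces not yet dropped (sum over which currently-grounded one goes next):
  1 to go: {4} 1  {5} 1  {6} 1
  2 to go: {1,4} 1  {3,6} 1  {4,5} 2  {4,6} 2  {5,6} 2
  3 to go: {1,4,5} 3  {1,4,6} 3  {2,3,6} 1  {3,4,6} 3  {3,5,6} 3  {4,5,6} 6
  4 to go: {0,2,3,6} 1  {1,3,4,6} 6  {1,4,5,6} 12  {2,3,4,6} 4  {2,3,5,6} 4  {3,4,5,6} 12
  5 to go: {0,2,3,4,6} 5  {0,2,3,5,6} 5  {1,2,3,4,6} 10  {1,3,4,5,6} 30  {2,3,4,5,6} 20
  if 0:a drops first: 60 orders
  if 1:c drops first: 30 orders
  if 5:z drops first: 15 orders
heap linearizations: 105

105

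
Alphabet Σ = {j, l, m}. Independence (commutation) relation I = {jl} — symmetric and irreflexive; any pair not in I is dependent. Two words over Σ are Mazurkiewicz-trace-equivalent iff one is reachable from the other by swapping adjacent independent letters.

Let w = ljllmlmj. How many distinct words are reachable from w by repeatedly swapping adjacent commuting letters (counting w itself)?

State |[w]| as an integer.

4

0(l) covers ∅
1(j) covers ∅
2(l) covers 0:l
3(l) covers 2:l
4(m) covers 1:j, 3:l
5(l) covers 4:m
6(m) covers 5:l
7(j) covers 6:m
floor of heap: 0:l, 1:j
completions by unplaced set U, small U first (add the entries for U minus each lowest piece of U):
  |U|=1: {7}:1
  |U|=2: {6,7}:1
  |U|=3: {5,6,7}:1
  |U|=4: {4,5,6,7}:1
  |U|=5: {1,4,5,6,7}:1  {3,4,5,6,7}:1
  |U|=6: {1,3,4,5,6,7}:2  {2,3,4,5,6,7}:1
  start at 0(l): 3
  start at 1(j): 1
sum over floor = 4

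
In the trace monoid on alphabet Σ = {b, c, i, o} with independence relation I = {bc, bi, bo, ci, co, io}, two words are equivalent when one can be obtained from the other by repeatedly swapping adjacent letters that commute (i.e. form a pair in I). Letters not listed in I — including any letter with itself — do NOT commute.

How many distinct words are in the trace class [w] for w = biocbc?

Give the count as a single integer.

180

#0=b has no predecessor
#1=i has no predecessor
#2=o has no predecessor
#3=c has no predecessor
#4=b depends on [0:b]
#5=c depends on [3:c]
sources: [0:b, 1:i, 2:o, 3:c]
N(rest) = Σ N(rest − s) over sources s of rest; N(one piece) = 1:
  size 1 → [1]=1  [2]=1  [4]=1  [5]=1
  size 2 → [0,4]=1  [1,2]=2  [1,4]=2  [1,5]=2  [2,4]=2  [2,5]=2  [3,5]=1  [4,5]=2
  size 3 → [0,1,4]=3  [0,2,4]=3  [0,4,5]=3  [1,2,4]=6  [1,2,5]=6  [1,3,5]=3  [1,4,5]=6  [2,3,5]=3  [2,4,5]=6  [3,4,5]=3
  size 4 → [0,1,2,4]=12  [0,1,4,5]=12  [0,2,4,5]=12  [0,3,4,5]=6  [1,2,3,5]=12  [1,2,4,5]=24  [1,3,4,5]=12  [2,3,4,5]=12
  first=0(b) contributes 60
  first=1(i) contributes 30
  first=2(o) contributes 30
  first=3(c) contributes 60
|[w]| = 180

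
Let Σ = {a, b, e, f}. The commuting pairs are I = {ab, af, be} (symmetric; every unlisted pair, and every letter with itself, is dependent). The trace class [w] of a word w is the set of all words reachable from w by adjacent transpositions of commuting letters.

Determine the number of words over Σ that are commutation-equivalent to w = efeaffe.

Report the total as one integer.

3

drop 0:e onto floor
drop 1:f onto {0:e}
drop 2:e onto {1:f}
drop 3:a onto {2:e}
drop 4:f onto {2:e}
drop 5:f onto {4:f}
drop 6:e onto {3:a, 5:f}
ground layer = {0:e}
drop-orders for the pieces not yet dropped (sum over which currently-grounded one goes next):
  1 to go: {6} 1
  2 to go: {3,6} 1  {5,6} 1
  3 to go: {3,5,6} 2  {4,5,6} 1
  4 to go: {3,4,5,6} 3
  5 to go: {2,3,4,5,6} 3
  if 0:e drops first: 3 orders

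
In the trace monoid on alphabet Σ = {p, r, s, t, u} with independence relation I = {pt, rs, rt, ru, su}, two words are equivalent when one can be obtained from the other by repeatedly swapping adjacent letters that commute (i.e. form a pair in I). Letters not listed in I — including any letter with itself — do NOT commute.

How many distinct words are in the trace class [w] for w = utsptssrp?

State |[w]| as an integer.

0(u) covers ∅
1(t) covers 0:u
2(s) covers 1:t
3(p) covers 2:s
4(t) covers 2:s
5(s) covers 3:p, 4:t
6(s) covers 5:s
7(r) covers 3:p
8(p) covers 6:s, 7:r
floor of heap: 0:u
completions by unplaced set U, small U first (add the entries for U minus each lowest piece of U):
  |U|=1: {8}:1
  |U|=2: {6,8}:1  {7,8}:1
  |U|=3: {5,6,8}:1  {6,7,8}:2
  |U|=4: {4,5,6,8}:1  {5,6,7,8}:3
  |U|=5: {3,5,6,7,8}:3  {4,5,6,7,8}:4
  |U|=6: {3,4,5,6,7,8}:7
  |U|=7: {2,3,4,5,6,7,8}:7
  start at 0(u): 7

7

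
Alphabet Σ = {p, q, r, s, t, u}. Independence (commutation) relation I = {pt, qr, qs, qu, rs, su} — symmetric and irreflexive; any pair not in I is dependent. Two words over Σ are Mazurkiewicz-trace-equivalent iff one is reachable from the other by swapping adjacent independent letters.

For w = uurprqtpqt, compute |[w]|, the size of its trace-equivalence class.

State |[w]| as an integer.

piece 0:u — minimal
piece 1:u rests on {0:u}
piece 2:r rests on {1:u}
piece 3:p rests on {2:r}
piece 4:r rests on {3:p}
piece 5:q rests on {3:p}
piece 6:t rests on {4:r, 5:q}
piece 7:p rests on {4:r, 5:q}
piece 8:q rests on {6:t, 7:p}
piece 9:t rests on {8:q}
minimal pieces: {0:u}
ways to finish when only these pieces remain (= sum over removing one remaining piece with nothing left below it):
  1 left: {9}→1
  2 left: {8,9}→1
  3 left: {6,8,9}→1  {7,8,9}→1
  4 left: {6,7,8,9}→2
  5 left: {4,6,7,8,9}→2  {5,6,7,8,9}→2
  6 left: {4,5,6,7,8,9}→4
  7 left: {3,4,5,6,7,8,9}→4
  8 left: {2,3,4,5,6,7,8,9}→4
  placing 0:u first → 4 extensions

4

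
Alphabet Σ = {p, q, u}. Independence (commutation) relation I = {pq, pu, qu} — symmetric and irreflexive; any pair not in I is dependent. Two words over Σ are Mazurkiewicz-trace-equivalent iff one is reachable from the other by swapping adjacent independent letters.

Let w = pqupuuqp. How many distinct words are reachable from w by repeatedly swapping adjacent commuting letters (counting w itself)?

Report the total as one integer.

560

drop 0:p onto floor
drop 1:q onto floor
drop 2:u onto floor
drop 3:p onto {0:p}
drop 4:u onto {2:u}
drop 5:u onto {4:u}
drop 6:q onto {1:q}
drop 7:p onto {3:p}
ground layer = {0:p, 1:q, 2:u}
drop-orders for the pieces not yet dropped (sum over which currently-grounded one goes next):
  1 to go: {5} 1  {6} 1  {7} 1
  2 to go: {1,6} 1  {3,7} 1  {4,5} 1  {5,6} 2  {5,7} 2  {6,7} 2
  3 to go: {0,3,7} 1  {1,5,6} 3  {1,6,7} 3  {2,4,5} 1  {3,5,7} 3  {3,6,7} 3  {4,5,6} 3  {4,5,7} 3  {5,6,7} 6
  4 to go: {0,3,5,7} 4  {0,3,6,7} 4  {1,3,6,7} 6  {1,4,5,6} 6  {1,5,6,7} 12  {2,4,5,6} 4  {2,4,5,7} 4  {3,4,5,7} 6  {3,5,6,7} 12  {4,5,6,7} 12
  5 to go: {0,1,3,6,7} 10  {0,3,4,5,7} 10  {0,3,5,6,7} 20  {1,2,4,5,6} 10  {1,3,5,6,7} 30  {1,4,5,6,7} 30  {2,3,4,5,7} 10  {2,4,5,6,7} 20  {3,4,5,6,7} 30
  6 to go: {0,1,3,5,6,7} 60  {0,2,3,4,5,7} 20  {0,3,4,5,6,7} 60  {1,2,4,5,6,7} 60  {1,3,4,5,6,7} 90  {2,3,4,5,6,7} 60
  if 0:p drops first: 210 orders
  if 1:q drops first: 140 orders
  if 2:u drops first: 210 orders
heap linearizations: 560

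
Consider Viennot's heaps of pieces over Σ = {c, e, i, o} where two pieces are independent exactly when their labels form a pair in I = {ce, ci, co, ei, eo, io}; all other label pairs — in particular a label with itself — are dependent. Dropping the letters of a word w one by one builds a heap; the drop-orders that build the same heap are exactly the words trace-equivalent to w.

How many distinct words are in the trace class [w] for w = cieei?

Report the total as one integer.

#0=c has no predecessor
#1=i has no predecessor
#2=e has no predecessor
#3=e depends on [2:e]
#4=i depends on [1:i]
sources: [0:c, 1:i, 2:e]
N(rest) = Σ N(rest − s) over sources s of rest; N(one piece) = 1:
  size 1 → [0]=1  [3]=1  [4]=1
  size 2 → [0,3]=2  [0,4]=2  [1,4]=1  [2,3]=1  [3,4]=2
  size 3 → [0,1,4]=3  [0,2,3]=3  [0,3,4]=6  [1,3,4]=3  [2,3,4]=3
  first=0(c) contributes 6
  first=1(i) contributes 12
  first=2(e) contributes 12
|[w]| = 30

30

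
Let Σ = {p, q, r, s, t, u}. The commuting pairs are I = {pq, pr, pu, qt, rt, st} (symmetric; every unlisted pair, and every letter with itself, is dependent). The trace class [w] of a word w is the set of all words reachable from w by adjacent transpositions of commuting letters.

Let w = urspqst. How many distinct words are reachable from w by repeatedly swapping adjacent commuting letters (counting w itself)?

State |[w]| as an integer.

5

piece 0:u — minimal
piece 1:r rests on {0:u}
piece 2:s rests on {1:r}
piece 3:p rests on {2:s}
piece 4:q rests on {2:s}
piece 5:s rests on {3:p, 4:q}
piece 6:t rests on {3:p}
minimal pieces: {0:u}
ways to finish when only these pieces remain (= sum over removing one remaining piece with nothing left below it):
  1 left: {5}→1  {6}→1
  2 left: {4,5}→1  {5,6}→2
  3 left: {3,5,6}→2  {4,5,6}→3
  4 left: {3,4,5,6}→5
  5 left: {2,3,4,5,6}→5
  placing 0:u first → 5 extensions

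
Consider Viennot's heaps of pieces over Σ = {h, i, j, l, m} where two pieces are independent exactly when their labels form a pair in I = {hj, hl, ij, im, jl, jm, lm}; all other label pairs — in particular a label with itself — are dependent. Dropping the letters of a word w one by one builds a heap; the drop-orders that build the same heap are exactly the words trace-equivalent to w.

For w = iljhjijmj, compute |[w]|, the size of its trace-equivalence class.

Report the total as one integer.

piece 0:i — minimal
piece 1:l rests on {0:i}
piece 2:j — minimal
piece 3:h rests on {0:i}
piece 4:j rests on {2:j}
piece 5:i rests on {1:l, 3:h}
piece 6:j rests on {4:j}
piece 7:m rests on {3:h}
piece 8:j rests on {6:j}
minimal pieces: {0:i, 2:j}
ways to finish when only these pieces remain (= sum over removing one remaining piece with nothing left below it):
  1 left: {5}→1  {7}→1  {8}→1
  2 left: {1,5}→1  {5,7}→2  {5,8}→2  {6,8}→1  {7,8}→2
  3 left: {1,5,7}→3  {1,5,8}→3  {3,5,7}→2  {4,6,8}→1  {5,6,8}→3  {5,7,8}→6  {6,7,8}→3
  4 left: {1,3,5,7}→5  {1,5,6,8}→6  {1,5,7,8}→12  {2,4,6,8}→1  {3,5,7,8}→8  {4,5,6,8}→4  {4,6,7,8}→4  {5,6,7,8}→12
  5 left: {0,1,3,5,7}→5  {1,3,5,7,8}→25  {1,4,5,6,8}→10  {1,5,6,7,8}→30  {2,4,5,6,8}→5  {2,4,6,7,8}→5  {3,5,6,7,8}→20  {4,5,6,7,8}→20
  6 left: {0,1,3,5,7,8}→30  {1,2,4,5,6,8}→15  {1,3,5,6,7,8}→75  {1,4,5,6,7,8}→60  {2,4,5,6,7,8}→30  {3,4,5,6,7,8}→40
  7 left: {0,1,3,5,6,7,8}→105  {1,2,4,5,6,7,8}→105  {1,3,4,5,6,7,8}→175  {2,3,4,5,6,7,8}→70
  placing 0:i first → 350 extensions
  placing 2:j first → 280 extensions
total linear extensions = 630

630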